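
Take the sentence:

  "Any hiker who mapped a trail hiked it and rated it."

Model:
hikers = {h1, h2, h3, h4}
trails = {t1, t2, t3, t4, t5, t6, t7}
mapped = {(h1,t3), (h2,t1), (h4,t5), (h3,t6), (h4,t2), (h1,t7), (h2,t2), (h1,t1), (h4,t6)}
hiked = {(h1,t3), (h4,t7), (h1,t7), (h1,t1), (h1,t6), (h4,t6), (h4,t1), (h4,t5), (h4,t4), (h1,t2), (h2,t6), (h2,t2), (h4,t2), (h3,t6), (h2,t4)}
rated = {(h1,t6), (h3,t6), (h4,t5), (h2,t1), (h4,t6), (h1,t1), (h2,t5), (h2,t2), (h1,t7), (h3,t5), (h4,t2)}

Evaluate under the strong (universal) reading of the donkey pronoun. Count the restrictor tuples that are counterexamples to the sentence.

"it" takes "a trail" as antecedent — a donkey pronoun bound across the clause boundary.
Strong reading: for every (h,t) with mapped(h,t), hiked(h,t) ∧ rated(h,t).
Restrictor pairs: (h1,t1) ✓  (h1,t3) ✗  (h1,t7) ✓  (h2,t1) ✗  (h2,t2) ✓  (h3,t6) ✓  (h4,t2) ✓  (h4,t5) ✓  (h4,t6) ✓
Counterexamples (restrictor pairs failing the scope): 2.

2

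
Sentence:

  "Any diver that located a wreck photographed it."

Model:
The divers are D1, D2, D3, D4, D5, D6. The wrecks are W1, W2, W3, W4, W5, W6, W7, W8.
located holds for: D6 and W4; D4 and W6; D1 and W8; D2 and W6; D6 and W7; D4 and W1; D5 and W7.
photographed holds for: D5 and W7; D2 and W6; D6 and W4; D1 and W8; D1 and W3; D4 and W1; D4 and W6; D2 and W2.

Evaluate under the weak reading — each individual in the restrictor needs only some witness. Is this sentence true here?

"it" takes "a wreck" as antecedent — a donkey pronoun bound across the clause boundary.
Weak reading: every diver d with some located-wreck has at least one located-wreck w such that photographed(d,w).
Per diver: D1:✓  D2:✓  D4:✓  D5:✓  D6:✓
Every diver in the restrictor has a witness.

True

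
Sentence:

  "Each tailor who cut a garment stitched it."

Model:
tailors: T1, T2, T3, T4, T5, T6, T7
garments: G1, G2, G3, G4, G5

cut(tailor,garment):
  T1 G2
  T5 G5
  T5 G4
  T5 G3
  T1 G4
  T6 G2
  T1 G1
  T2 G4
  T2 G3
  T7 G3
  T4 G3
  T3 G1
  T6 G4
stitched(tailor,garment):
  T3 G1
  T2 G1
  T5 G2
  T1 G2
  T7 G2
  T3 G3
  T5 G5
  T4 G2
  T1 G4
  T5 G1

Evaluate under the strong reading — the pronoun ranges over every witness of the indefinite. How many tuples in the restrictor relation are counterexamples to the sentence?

"it" takes "a garment" as antecedent — a donkey pronoun bound across the clause boundary.
Strong reading: for every (t,g) with cut(t,g), stitched(t,g).
Restrictor pairs: (T1,G1) ✗  (T1,G2) ✓  (T1,G4) ✓  (T2,G3) ✗  (T2,G4) ✗  (T3,G1) ✓  (T4,G3) ✗  (T5,G3) ✗  (T5,G4) ✗  (T5,G5) ✓  (T6,G2) ✗  (T6,G4) ✗  (T7,G3) ✗
Counterexamples (restrictor pairs failing the scope): 9.

9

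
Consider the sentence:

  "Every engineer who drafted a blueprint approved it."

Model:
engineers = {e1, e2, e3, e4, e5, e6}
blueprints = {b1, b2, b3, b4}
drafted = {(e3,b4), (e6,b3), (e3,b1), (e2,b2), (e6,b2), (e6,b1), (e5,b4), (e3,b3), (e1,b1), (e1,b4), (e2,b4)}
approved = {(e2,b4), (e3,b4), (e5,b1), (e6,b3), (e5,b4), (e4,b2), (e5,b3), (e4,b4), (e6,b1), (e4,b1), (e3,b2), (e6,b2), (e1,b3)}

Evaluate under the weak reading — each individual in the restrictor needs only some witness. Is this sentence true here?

False

"it" takes "a blueprint" as antecedent — a donkey pronoun bound across the clause boundary.
Weak reading: every engineer e with some drafted-blueprint has at least one drafted-blueprint b such that approved(e,b).
Per engineer: e1:✗  e2:✓  e3:✓  e5:✓  e6:✓
e1 has no witness among its drafted-blueprints.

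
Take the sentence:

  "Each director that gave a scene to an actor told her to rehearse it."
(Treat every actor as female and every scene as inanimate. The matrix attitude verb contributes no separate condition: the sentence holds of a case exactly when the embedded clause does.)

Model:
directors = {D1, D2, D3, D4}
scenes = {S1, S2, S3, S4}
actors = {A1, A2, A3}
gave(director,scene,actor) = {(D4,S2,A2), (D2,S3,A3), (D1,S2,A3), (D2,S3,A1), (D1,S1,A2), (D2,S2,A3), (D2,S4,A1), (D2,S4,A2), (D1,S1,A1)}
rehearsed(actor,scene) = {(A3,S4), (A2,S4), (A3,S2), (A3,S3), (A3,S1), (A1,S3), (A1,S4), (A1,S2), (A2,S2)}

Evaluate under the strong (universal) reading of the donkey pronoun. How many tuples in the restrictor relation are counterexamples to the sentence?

2

"her" takes "an actor" as antecedent and "it" takes "a scene"; both are donkey pronouns co-varying with the restrictor.
Strong reading: for every (d,s,a) with gave(d,s,a), rehearsed(a,s).
Restrictor triples: (D1,S1,A1)→rehearsed(A1,S1) ✗  (D1,S1,A2)→rehearsed(A2,S1) ✗  (D1,S2,A3)→rehearsed(A3,S2) ✓  (D2,S2,A3)→rehearsed(A3,S2) ✓  (D2,S3,A1)→rehearsed(A1,S3) ✓  (D2,S3,A3)→rehearsed(A3,S3) ✓  (D2,S4,A1)→rehearsed(A1,S4) ✓  (D2,S4,A2)→rehearsed(A2,S4) ✓  (D4,S2,A2)→rehearsed(A2,S2) ✓
Counterexamples (restrictor triples failing the scope): 2.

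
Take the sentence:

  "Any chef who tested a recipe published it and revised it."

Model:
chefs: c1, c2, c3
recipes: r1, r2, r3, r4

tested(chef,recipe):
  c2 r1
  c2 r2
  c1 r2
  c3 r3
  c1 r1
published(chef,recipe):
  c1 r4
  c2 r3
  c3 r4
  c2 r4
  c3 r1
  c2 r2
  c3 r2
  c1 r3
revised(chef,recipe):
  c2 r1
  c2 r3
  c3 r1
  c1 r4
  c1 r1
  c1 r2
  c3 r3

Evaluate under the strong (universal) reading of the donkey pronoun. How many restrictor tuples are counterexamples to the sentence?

5

"it" takes "a recipe" as antecedent — a donkey pronoun bound across the clause boundary.
Strong reading: for every (c,r) with tested(c,r), published(c,r) ∧ revised(c,r).
Restrictor pairs: (c1,r1) ✗  (c1,r2) ✗  (c2,r1) ✗  (c2,r2) ✗  (c3,r3) ✗
Counterexamples (restrictor pairs failing the scope): 5.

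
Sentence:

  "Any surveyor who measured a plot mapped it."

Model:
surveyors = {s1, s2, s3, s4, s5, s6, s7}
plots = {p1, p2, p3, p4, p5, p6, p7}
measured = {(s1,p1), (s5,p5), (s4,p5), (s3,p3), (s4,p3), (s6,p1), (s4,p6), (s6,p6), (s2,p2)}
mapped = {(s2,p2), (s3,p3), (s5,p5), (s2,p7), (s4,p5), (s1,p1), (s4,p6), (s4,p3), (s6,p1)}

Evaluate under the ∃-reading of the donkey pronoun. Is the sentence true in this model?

True

"it" takes "a plot" as antecedent — a donkey pronoun bound across the clause boundary.
Weak reading: every surveyor s with some measured-plot has at least one measured-plot p such that mapped(s,p).
Per surveyor: s1:✓  s2:✓  s3:✓  s4:✓  s5:✓  s6:✓
Every surveyor in the restrictor has a witness.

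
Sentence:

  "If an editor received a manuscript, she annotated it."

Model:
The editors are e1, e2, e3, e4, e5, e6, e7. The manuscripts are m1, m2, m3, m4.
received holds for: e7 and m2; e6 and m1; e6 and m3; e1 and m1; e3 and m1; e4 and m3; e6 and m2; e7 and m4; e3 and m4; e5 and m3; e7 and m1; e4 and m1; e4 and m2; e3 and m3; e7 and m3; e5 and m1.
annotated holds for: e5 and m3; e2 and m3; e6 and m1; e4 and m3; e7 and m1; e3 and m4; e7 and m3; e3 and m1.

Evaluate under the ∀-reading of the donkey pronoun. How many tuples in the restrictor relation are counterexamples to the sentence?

9

"it" takes "a manuscript" as antecedent — a donkey pronoun bound across the clause boundary.
Strong reading: for every (e,m) with received(e,m), annotated(e,m).
Restrictor pairs: (e1,m1) ✗  (e3,m1) ✓  (e3,m3) ✗  (e3,m4) ✓  (e4,m1) ✗  (e4,m2) ✗  (e4,m3) ✓  (e5,m1) ✗  (e5,m3) ✓  (e6,m1) ✓  (e6,m2) ✗  (e6,m3) ✗  (e7,m1) ✓  (e7,m2) ✗  (e7,m3) ✓  (e7,m4) ✗
Counterexamples (restrictor pairs failing the scope): 9.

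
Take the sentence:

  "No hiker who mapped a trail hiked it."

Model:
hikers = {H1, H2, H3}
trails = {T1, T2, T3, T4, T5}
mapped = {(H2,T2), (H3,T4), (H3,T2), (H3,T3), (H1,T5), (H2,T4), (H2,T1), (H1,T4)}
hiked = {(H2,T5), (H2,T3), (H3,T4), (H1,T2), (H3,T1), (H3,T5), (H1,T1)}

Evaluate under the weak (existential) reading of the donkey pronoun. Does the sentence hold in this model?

False

"it" takes "a trail" as antecedent — a donkey pronoun bound across the clause boundary.
Truth condition: for no (h,t) with mapped(h,t) does hiked(h,t) hold.
Restrictor pairs — does the scope hold? (H1,T4):fails  (H1,T5):fails  (H2,T1):fails  (H2,T2):fails  (H2,T4):fails  (H3,T2):fails  (H3,T3):fails  (H3,T4):holds
Scope holds for 1 pair(s), so the sentence is false.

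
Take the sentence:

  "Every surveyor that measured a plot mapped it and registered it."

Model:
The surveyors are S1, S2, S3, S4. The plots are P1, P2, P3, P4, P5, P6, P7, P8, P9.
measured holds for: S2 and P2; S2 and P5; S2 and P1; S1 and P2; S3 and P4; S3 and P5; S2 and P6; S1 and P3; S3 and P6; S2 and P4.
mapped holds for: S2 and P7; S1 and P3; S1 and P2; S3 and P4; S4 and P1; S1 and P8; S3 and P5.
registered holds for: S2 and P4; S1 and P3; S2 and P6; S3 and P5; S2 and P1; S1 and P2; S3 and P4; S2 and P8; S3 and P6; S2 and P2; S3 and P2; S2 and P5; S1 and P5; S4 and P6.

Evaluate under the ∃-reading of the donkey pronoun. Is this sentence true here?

False

"it" takes "a plot" as antecedent — a donkey pronoun bound across the clause boundary.
Weak reading: every surveyor s with some measured-plot has at least one measured-plot p such that mapped(s,p) ∧ registered(s,p).
Per surveyor: S1:✓  S2:✗  S3:✓
S2 has no witness among its measured-plots.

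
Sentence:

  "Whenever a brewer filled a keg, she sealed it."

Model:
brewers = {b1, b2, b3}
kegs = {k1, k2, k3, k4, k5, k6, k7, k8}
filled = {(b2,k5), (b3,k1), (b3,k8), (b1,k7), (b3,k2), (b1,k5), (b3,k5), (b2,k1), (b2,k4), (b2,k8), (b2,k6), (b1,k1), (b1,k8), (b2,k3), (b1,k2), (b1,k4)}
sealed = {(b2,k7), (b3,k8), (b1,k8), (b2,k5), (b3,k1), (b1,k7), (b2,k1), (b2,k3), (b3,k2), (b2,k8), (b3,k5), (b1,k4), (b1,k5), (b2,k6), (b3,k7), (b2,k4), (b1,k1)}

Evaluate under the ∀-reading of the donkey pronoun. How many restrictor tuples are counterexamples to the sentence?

1

"it" takes "a keg" as antecedent — a donkey pronoun bound across the clause boundary.
Strong reading: for every (b,k) with filled(b,k), sealed(b,k).
Restrictor pairs: (b1,k1) ✓  (b1,k2) ✗  (b1,k4) ✓  (b1,k5) ✓  (b1,k7) ✓  (b1,k8) ✓  (b2,k1) ✓  (b2,k3) ✓  (b2,k4) ✓  (b2,k5) ✓  (b2,k6) ✓  (b2,k8) ✓  (b3,k1) ✓  (b3,k2) ✓  (b3,k5) ✓  (b3,k8) ✓
Counterexamples (restrictor pairs failing the scope): 1.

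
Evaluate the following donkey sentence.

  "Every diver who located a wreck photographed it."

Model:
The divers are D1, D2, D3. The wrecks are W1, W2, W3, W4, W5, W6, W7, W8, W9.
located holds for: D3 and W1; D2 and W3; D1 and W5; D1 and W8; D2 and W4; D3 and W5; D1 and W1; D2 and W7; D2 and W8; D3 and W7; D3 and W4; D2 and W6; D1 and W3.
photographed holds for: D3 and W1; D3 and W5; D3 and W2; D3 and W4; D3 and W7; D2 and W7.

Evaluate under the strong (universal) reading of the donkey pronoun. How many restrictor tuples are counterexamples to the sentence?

8

"it" takes "a wreck" as antecedent — a donkey pronoun bound across the clause boundary.
Strong reading: for every (d,w) with located(d,w), photographed(d,w).
Restrictor pairs: (D1,W1) ✗  (D1,W3) ✗  (D1,W5) ✗  (D1,W8) ✗  (D2,W3) ✗  (D2,W4) ✗  (D2,W6) ✗  (D2,W7) ✓  (D2,W8) ✗  (D3,W1) ✓  (D3,W4) ✓  (D3,W5) ✓  (D3,W7) ✓
Counterexamples (restrictor pairs failing the scope): 8.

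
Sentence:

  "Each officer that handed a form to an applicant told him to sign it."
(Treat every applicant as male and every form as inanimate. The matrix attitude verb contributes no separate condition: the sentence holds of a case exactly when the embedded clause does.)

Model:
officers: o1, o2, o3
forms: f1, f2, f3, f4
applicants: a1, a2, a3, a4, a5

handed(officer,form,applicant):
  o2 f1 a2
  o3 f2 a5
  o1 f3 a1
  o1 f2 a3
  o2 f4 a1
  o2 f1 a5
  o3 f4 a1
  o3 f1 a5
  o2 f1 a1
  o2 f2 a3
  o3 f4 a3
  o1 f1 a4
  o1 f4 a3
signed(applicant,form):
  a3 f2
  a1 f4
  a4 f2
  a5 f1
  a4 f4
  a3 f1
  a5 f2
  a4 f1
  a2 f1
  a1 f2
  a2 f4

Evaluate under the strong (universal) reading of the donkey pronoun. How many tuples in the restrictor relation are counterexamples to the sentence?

4

"him" takes "an applicant" as antecedent and "it" takes "a form"; both are donkey pronouns co-varying with the restrictor.
Strong reading: for every (o,f,a) with handed(o,f,a), signed(a,f).
Restrictor triples: (o1,f1,a4)→signed(a4,f1) ✓  (o1,f2,a3)→signed(a3,f2) ✓  (o1,f3,a1)→signed(a1,f3) ✗  (o1,f4,a3)→signed(a3,f4) ✗  (o2,f1,a1)→signed(a1,f1) ✗  (o2,f1,a2)→signed(a2,f1) ✓  (o2,f1,a5)→signed(a5,f1) ✓  (o2,f2,a3)→signed(a3,f2) ✓  (o2,f4,a1)→signed(a1,f4) ✓  (o3,f1,a5)→signed(a5,f1) ✓  (o3,f2,a5)→signed(a5,f2) ✓  (o3,f4,a1)→signed(a1,f4) ✓  (o3,f4,a3)→signed(a3,f4) ✗
Counterexamples (restrictor triples failing the scope): 4.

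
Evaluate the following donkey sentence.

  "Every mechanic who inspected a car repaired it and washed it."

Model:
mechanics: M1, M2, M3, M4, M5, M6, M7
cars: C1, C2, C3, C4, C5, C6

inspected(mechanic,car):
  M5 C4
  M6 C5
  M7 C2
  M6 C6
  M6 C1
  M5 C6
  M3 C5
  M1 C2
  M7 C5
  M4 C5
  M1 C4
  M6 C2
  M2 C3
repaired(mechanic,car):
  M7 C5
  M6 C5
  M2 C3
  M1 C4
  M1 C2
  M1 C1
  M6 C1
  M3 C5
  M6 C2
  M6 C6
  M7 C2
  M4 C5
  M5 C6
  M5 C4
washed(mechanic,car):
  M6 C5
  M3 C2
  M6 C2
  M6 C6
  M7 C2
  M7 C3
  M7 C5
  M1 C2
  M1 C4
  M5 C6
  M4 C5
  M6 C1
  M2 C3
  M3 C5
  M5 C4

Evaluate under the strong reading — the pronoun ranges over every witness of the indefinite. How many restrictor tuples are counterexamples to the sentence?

"it" takes "a car" as antecedent — a donkey pronoun bound across the clause boundary.
Strong reading: for every (m,c) with inspected(m,c), repaired(m,c) ∧ washed(m,c).
Restrictor pairs: (M1,C2) ✓  (M1,C4) ✓  (M2,C3) ✓  (M3,C5) ✓  (M4,C5) ✓  (M5,C4) ✓  (M5,C6) ✓  (M6,C1) ✓  (M6,C2) ✓  (M6,C5) ✓  (M6,C6) ✓  (M7,C2) ✓  (M7,C5) ✓
Counterexamples (restrictor pairs failing the scope): 0.

0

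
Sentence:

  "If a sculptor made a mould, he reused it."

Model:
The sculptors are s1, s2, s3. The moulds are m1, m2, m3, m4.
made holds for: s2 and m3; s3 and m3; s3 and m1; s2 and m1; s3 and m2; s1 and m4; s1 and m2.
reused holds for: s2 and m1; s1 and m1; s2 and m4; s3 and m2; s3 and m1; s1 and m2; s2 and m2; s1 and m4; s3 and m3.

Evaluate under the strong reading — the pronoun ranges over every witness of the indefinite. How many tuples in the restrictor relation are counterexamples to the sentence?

"it" takes "a mould" as antecedent — a donkey pronoun bound across the clause boundary.
Strong reading: for every (s,m) with made(s,m), reused(s,m).
Restrictor pairs: (s1,m2) ✓  (s1,m4) ✓  (s2,m1) ✓  (s2,m3) ✗  (s3,m1) ✓  (s3,m2) ✓  (s3,m3) ✓
Counterexamples (restrictor pairs failing the scope): 1.

1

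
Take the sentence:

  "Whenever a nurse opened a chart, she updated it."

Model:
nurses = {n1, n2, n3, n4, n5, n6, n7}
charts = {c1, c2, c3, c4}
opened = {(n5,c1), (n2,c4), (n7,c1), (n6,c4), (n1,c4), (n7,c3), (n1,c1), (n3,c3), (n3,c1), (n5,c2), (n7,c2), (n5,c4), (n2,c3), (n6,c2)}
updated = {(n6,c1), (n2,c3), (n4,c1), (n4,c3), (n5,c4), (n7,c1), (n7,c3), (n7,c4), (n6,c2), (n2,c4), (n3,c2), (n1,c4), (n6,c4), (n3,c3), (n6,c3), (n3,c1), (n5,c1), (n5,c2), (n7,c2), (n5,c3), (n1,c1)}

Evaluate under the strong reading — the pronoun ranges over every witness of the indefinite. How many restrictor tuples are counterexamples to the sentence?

"it" takes "a chart" as antecedent — a donkey pronoun bound across the clause boundary.
Strong reading: for every (n,c) with opened(n,c), updated(n,c).
Restrictor pairs: (n1,c1) ✓  (n1,c4) ✓  (n2,c3) ✓  (n2,c4) ✓  (n3,c1) ✓  (n3,c3) ✓  (n5,c1) ✓  (n5,c2) ✓  (n5,c4) ✓  (n6,c2) ✓  (n6,c4) ✓  (n7,c1) ✓  (n7,c2) ✓  (n7,c3) ✓
Counterexamples (restrictor pairs failing the scope): 0.

0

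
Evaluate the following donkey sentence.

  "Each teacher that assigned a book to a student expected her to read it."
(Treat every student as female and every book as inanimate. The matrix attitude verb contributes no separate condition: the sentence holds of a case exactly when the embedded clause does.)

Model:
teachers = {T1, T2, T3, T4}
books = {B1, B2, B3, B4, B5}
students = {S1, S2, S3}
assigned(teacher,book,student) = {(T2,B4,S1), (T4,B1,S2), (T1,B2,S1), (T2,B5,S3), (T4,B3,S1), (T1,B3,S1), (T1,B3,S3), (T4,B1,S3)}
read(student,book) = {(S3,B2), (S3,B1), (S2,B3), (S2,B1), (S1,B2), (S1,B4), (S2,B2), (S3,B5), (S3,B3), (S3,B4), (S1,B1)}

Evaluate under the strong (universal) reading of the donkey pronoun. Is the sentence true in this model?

False

"her" takes "a student" as antecedent and "it" takes "a book"; both are donkey pronouns co-varying with the restrictor.
Strong reading: for every (t,b,s) with assigned(t,b,s), read(s,b).
Restrictor triples: (T1,B2,S1)→read(S1,B2) ✓  (T1,B3,S1)→read(S1,B3) ✗  (T1,B3,S3)→read(S3,B3) ✓  (T2,B4,S1)→read(S1,B4) ✓  (T2,B5,S3)→read(S3,B5) ✓  (T4,B1,S2)→read(S2,B1) ✓  (T4,B1,S3)→read(S3,B1) ✓  (T4,B3,S1)→read(S1,B3) ✗
Counterexample: (T1,B3,S1) — read(S1,B3) does not hold.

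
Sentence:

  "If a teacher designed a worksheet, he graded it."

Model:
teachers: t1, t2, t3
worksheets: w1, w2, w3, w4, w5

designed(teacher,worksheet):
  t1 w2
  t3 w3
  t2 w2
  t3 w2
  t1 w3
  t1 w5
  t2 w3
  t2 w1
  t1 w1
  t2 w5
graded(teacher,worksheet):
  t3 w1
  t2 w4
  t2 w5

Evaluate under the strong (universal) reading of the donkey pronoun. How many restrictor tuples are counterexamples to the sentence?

9

"it" takes "a worksheet" as antecedent — a donkey pronoun bound across the clause boundary.
Strong reading: for every (t,w) with designed(t,w), graded(t,w).
Restrictor pairs: (t1,w1) ✗  (t1,w2) ✗  (t1,w3) ✗  (t1,w5) ✗  (t2,w1) ✗  (t2,w2) ✗  (t2,w3) ✗  (t2,w5) ✓  (t3,w2) ✗  (t3,w3) ✗
Counterexamples (restrictor pairs failing the scope): 9.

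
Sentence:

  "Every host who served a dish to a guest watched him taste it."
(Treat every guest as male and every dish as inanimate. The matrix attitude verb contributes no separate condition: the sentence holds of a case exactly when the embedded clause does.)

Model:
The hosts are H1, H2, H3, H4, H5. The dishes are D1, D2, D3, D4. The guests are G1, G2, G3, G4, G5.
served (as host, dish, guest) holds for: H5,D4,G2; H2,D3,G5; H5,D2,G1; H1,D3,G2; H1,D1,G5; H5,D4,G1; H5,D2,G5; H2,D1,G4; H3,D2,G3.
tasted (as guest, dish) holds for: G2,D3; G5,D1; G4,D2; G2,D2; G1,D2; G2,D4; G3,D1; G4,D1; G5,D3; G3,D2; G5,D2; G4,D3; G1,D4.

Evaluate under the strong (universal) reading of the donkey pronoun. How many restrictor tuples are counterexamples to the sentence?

0

"him" takes "a guest" as antecedent and "it" takes "a dish"; both are donkey pronouns co-varying with the restrictor.
Strong reading: for every (h,d,g) with served(h,d,g), tasted(g,d).
Restrictor triples: (H1,D1,G5)→tasted(G5,D1) ✓  (H1,D3,G2)→tasted(G2,D3) ✓  (H2,D1,G4)→tasted(G4,D1) ✓  (H2,D3,G5)→tasted(G5,D3) ✓  (H3,D2,G3)→tasted(G3,D2) ✓  (H5,D2,G1)→tasted(G1,D2) ✓  (H5,D2,G5)→tasted(G5,D2) ✓  (H5,D4,G1)→tasted(G1,D4) ✓  (H5,D4,G2)→tasted(G2,D4) ✓
Counterexamples (restrictor triples failing the scope): 0.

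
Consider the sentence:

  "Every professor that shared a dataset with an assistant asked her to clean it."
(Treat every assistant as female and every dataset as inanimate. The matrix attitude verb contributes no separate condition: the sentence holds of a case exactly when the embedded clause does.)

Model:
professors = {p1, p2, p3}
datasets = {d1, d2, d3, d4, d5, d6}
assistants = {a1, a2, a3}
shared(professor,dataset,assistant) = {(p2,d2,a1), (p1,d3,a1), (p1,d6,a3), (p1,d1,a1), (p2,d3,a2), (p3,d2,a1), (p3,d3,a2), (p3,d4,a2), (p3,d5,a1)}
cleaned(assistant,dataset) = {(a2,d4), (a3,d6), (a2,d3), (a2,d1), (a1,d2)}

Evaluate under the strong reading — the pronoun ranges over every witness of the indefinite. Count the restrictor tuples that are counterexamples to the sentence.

"her" takes "an assistant" as antecedent and "it" takes "a dataset"; both are donkey pronouns co-varying with the restrictor.
Strong reading: for every (p,d,a) with shared(p,d,a), cleaned(a,d).
Restrictor triples: (p1,d1,a1)→cleaned(a1,d1) ✗  (p1,d3,a1)→cleaned(a1,d3) ✗  (p1,d6,a3)→cleaned(a3,d6) ✓  (p2,d2,a1)→cleaned(a1,d2) ✓  (p2,d3,a2)→cleaned(a2,d3) ✓  (p3,d2,a1)→cleaned(a1,d2) ✓  (p3,d3,a2)→cleaned(a2,d3) ✓  (p3,d4,a2)→cleaned(a2,d4) ✓  (p3,d5,a1)→cleaned(a1,d5) ✗
Counterexamples (restrictor triples failing the scope): 3.

3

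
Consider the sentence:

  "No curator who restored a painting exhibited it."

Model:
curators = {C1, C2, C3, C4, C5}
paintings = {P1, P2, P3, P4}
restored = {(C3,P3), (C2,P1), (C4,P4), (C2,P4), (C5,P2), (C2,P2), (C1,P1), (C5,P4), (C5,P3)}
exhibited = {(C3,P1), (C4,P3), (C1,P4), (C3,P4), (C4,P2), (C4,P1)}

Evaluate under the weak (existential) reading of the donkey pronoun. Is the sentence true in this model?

True

"it" takes "a painting" as antecedent — a donkey pronoun bound across the clause boundary.
Truth condition: for no (c,p) with restored(c,p) does exhibited(c,p) hold.
Restrictor pairs — does the scope hold? (C1,P1):fails  (C2,P1):fails  (C2,P2):fails  (C2,P4):fails  (C3,P3):fails  (C4,P4):fails  (C5,P2):fails  (C5,P3):fails  (C5,P4):fails
Scope holds for no restrictor pair, so the sentence is true.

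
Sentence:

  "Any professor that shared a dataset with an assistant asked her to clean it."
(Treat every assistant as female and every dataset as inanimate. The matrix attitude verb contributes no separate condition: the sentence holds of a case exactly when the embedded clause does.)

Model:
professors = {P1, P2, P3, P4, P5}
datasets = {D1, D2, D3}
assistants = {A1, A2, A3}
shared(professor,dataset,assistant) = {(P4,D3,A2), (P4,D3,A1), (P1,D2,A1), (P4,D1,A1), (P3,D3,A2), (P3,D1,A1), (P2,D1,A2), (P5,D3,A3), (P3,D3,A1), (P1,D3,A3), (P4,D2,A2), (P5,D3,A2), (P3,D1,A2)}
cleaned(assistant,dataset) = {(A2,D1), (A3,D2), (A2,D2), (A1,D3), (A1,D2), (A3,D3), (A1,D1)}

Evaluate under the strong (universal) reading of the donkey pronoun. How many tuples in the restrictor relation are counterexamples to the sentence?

3

"her" takes "an assistant" as antecedent and "it" takes "a dataset"; both are donkey pronouns co-varying with the restrictor.
Strong reading: for every (p,d,a) with shared(p,d,a), cleaned(a,d).
Restrictor triples: (P1,D2,A1)→cleaned(A1,D2) ✓  (P1,D3,A3)→cleaned(A3,D3) ✓  (P2,D1,A2)→cleaned(A2,D1) ✓  (P3,D1,A1)→cleaned(A1,D1) ✓  (P3,D1,A2)→cleaned(A2,D1) ✓  (P3,D3,A1)→cleaned(A1,D3) ✓  (P3,D3,A2)→cleaned(A2,D3) ✗  (P4,D1,A1)→cleaned(A1,D1) ✓  (P4,D2,A2)→cleaned(A2,D2) ✓  (P4,D3,A1)→cleaned(A1,D3) ✓  (P4,D3,A2)→cleaned(A2,D3) ✗  (P5,D3,A2)→cleaned(A2,D3) ✗  (P5,D3,A3)→cleaned(A3,D3) ✓
Counterexamples (restrictor triples failing the scope): 3.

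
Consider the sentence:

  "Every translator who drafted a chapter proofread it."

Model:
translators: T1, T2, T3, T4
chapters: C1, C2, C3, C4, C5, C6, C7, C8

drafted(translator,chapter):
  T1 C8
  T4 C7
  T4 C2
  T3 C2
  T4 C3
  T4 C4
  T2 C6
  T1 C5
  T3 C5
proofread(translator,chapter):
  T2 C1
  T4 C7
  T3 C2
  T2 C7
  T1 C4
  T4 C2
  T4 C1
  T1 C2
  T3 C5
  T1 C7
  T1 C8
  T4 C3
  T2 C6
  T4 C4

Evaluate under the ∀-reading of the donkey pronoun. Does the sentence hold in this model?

"it" takes "a chapter" as antecedent — a donkey pronoun bound across the clause boundary.
Strong reading: for every (t,c) with drafted(t,c), proofread(t,c).
Restrictor pairs: (T1,C5) ✗  (T1,C8) ✓  (T2,C6) ✓  (T3,C2) ✓  (T3,C5) ✓  (T4,C2) ✓  (T4,C3) ✓  (T4,C4) ✓  (T4,C7) ✓
Counterexample: (T1,C5) is in drafted but fails the scope.

False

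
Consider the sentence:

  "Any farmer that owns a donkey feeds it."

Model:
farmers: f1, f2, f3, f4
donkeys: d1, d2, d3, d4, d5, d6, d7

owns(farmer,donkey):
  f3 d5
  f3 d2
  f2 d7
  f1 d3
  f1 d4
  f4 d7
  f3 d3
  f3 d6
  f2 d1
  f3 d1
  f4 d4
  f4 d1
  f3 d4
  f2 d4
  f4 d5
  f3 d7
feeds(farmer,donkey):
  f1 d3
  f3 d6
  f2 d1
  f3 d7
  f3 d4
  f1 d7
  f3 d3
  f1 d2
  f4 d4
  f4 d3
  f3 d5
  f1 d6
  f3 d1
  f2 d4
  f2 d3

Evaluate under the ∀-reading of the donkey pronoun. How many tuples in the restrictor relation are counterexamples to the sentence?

"it" takes "a donkey" as antecedent — a donkey pronoun bound across the clause boundary.
Strong reading: for every (f,d) with owns(f,d), feeds(f,d).
Restrictor pairs: (f1,d3) ✓  (f1,d4) ✗  (f2,d1) ✓  (f2,d4) ✓  (f2,d7) ✗  (f3,d1) ✓  (f3,d2) ✗  (f3,d3) ✓  (f3,d4) ✓  (f3,d5) ✓  (f3,d6) ✓  (f3,d7) ✓  (f4,d1) ✗  (f4,d4) ✓  (f4,d5) ✗  (f4,d7) ✗
Counterexamples (restrictor pairs failing the scope): 6.

6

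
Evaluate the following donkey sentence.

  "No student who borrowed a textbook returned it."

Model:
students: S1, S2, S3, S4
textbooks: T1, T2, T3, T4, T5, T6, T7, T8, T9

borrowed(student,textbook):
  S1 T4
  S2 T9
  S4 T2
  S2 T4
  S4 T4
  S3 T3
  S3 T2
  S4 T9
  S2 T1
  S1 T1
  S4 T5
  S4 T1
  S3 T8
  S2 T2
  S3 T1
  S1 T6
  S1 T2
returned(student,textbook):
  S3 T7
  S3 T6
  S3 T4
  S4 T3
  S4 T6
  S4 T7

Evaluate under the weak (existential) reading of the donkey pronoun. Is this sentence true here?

"it" takes "a textbook" as antecedent — a donkey pronoun bound across the clause boundary.
Truth condition: for no (s,t) with borrowed(s,t) does returned(s,t) hold.
Restrictor pairs — does the scope hold? (S1,T1):fails  (S1,T2):fails  (S1,T4):fails  (S1,T6):fails  (S2,T1):fails  (S2,T2):fails  (S2,T4):fails  (S2,T9):fails  (S3,T1):fails  (S3,T2):fails  (S3,T3):fails  (S3,T8):fails  (S4,T1):fails  (S4,T2):fails  (S4,T4):fails  (S4,T5):fails  (S4,T9):fails
Scope holds for no restrictor pair, so the sentence is true.

True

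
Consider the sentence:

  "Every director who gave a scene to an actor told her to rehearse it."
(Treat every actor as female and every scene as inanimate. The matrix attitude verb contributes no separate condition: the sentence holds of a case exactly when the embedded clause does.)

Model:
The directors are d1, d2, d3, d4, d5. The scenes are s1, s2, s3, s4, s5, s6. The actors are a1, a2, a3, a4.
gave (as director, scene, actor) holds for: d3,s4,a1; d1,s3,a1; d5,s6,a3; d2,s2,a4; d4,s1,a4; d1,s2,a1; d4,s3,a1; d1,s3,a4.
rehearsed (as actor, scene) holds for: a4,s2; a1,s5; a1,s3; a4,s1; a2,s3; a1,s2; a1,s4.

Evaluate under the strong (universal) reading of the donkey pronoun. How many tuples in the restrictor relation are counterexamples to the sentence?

"her" takes "an actor" as antecedent and "it" takes "a scene"; both are donkey pronouns co-varying with the restrictor.
Strong reading: for every (d,s,a) with gave(d,s,a), rehearsed(a,s).
Restrictor triples: (d1,s2,a1)→rehearsed(a1,s2) ✓  (d1,s3,a1)→rehearsed(a1,s3) ✓  (d1,s3,a4)→rehearsed(a4,s3) ✗  (d2,s2,a4)→rehearsed(a4,s2) ✓  (d3,s4,a1)→rehearsed(a1,s4) ✓  (d4,s1,a4)→rehearsed(a4,s1) ✓  (d4,s3,a1)→rehearsed(a1,s3) ✓  (d5,s6,a3)→rehearsed(a3,s6) ✗
Counterexamples (restrictor triples failing the scope): 2.

2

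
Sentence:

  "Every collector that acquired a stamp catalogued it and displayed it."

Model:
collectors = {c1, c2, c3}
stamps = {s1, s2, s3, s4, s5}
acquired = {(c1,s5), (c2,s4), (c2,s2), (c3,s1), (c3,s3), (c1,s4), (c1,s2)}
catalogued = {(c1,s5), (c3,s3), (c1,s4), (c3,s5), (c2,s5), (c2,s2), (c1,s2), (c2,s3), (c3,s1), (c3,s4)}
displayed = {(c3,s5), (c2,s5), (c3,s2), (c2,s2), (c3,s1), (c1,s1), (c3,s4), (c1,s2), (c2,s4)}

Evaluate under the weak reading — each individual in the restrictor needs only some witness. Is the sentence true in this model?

"it" takes "a stamp" as antecedent — a donkey pronoun bound across the clause boundary.
Weak reading: every collector c with some acquired-stamp has at least one acquired-stamp s such that catalogued(c,s) ∧ displayed(c,s).
Per collector: c1:✓  c2:✓  c3:✓
Every collector in the restrictor has a witness.

True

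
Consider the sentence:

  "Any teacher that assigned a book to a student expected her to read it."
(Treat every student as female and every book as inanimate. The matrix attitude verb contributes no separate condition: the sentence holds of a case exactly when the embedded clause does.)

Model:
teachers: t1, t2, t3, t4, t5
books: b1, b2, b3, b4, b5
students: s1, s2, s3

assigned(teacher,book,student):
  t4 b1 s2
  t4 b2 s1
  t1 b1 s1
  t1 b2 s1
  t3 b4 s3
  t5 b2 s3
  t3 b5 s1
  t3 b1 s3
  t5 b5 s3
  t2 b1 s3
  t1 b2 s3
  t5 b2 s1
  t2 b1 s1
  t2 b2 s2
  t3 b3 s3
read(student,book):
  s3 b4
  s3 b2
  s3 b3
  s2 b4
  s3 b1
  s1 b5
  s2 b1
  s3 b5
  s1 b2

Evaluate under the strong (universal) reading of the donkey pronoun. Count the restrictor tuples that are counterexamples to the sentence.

3

"her" takes "a student" as antecedent and "it" takes "a book"; both are donkey pronouns co-varying with the restrictor.
Strong reading: for every (t,b,s) with assigned(t,b,s), read(s,b).
Restrictor triples: (t1,b1,s1)→read(s1,b1) ✗  (t1,b2,s1)→read(s1,b2) ✓  (t1,b2,s3)→read(s3,b2) ✓  (t2,b1,s1)→read(s1,b1) ✗  (t2,b1,s3)→read(s3,b1) ✓  (t2,b2,s2)→read(s2,b2) ✗  (t3,b1,s3)→read(s3,b1) ✓  (t3,b3,s3)→read(s3,b3) ✓  (t3,b4,s3)→read(s3,b4) ✓  (t3,b5,s1)→read(s1,b5) ✓  (t4,b1,s2)→read(s2,b1) ✓  (t4,b2,s1)→read(s1,b2) ✓  (t5,b2,s1)→read(s1,b2) ✓  (t5,b2,s3)→read(s3,b2) ✓  (t5,b5,s3)→read(s3,b5) ✓
Counterexamples (restrictor triples failing the scope): 3.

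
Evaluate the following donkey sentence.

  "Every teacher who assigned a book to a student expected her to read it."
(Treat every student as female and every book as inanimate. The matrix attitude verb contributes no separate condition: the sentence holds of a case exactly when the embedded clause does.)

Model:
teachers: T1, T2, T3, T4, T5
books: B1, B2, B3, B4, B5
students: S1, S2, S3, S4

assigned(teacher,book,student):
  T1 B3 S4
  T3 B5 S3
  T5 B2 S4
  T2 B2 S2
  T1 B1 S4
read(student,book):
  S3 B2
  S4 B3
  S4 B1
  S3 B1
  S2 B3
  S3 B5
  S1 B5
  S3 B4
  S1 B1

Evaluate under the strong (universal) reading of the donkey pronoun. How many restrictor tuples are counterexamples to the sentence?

2

"her" takes "a student" as antecedent and "it" takes "a book"; both are donkey pronouns co-varying with the restrictor.
Strong reading: for every (t,b,s) with assigned(t,b,s), read(s,b).
Restrictor triples: (T1,B1,S4)→read(S4,B1) ✓  (T1,B3,S4)→read(S4,B3) ✓  (T2,B2,S2)→read(S2,B2) ✗  (T3,B5,S3)→read(S3,B5) ✓  (T5,B2,S4)→read(S4,B2) ✗
Counterexamples (restrictor triples failing the scope): 2.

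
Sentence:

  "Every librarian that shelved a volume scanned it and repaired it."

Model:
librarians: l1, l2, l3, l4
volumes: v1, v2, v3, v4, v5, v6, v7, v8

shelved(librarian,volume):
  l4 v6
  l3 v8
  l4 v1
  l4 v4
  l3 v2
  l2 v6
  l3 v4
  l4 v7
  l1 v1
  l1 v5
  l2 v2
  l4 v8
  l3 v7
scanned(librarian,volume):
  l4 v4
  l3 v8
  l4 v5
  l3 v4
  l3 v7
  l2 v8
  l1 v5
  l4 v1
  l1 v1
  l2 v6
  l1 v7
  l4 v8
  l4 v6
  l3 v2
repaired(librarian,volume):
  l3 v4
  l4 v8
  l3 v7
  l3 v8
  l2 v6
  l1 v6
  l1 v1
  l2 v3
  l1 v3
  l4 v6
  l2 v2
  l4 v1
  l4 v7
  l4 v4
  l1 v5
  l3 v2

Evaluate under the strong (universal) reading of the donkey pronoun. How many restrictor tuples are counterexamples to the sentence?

2

"it" takes "a volume" as antecedent — a donkey pronoun bound across the clause boundary.
Strong reading: for every (l,v) with shelved(l,v), scanned(l,v) ∧ repaired(l,v).
Restrictor pairs: (l1,v1) ✓  (l1,v5) ✓  (l2,v2) ✗  (l2,v6) ✓  (l3,v2) ✓  (l3,v4) ✓  (l3,v7) ✓  (l3,v8) ✓  (l4,v1) ✓  (l4,v4) ✓  (l4,v6) ✓  (l4,v7) ✗  (l4,v8) ✓
Counterexamples (restrictor pairs failing the scope): 2.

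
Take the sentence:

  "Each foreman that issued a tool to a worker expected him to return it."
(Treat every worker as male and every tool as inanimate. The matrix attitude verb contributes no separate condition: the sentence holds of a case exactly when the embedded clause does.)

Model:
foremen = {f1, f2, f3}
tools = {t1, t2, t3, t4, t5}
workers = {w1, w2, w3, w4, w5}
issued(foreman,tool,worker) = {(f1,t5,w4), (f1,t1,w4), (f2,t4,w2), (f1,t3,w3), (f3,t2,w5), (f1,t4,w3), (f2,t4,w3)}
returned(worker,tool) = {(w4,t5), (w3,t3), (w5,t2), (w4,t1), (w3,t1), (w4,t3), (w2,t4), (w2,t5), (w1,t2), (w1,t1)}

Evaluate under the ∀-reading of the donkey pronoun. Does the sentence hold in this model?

"him" takes "a worker" as antecedent and "it" takes "a tool"; both are donkey pronouns co-varying with the restrictor.
Strong reading: for every (f,t,w) with issued(f,t,w), returned(w,t).
Restrictor triples: (f1,t1,w4)→returned(w4,t1) ✓  (f1,t3,w3)→returned(w3,t3) ✓  (f1,t4,w3)→returned(w3,t4) ✗  (f1,t5,w4)→returned(w4,t5) ✓  (f2,t4,w2)→returned(w2,t4) ✓  (f2,t4,w3)→returned(w3,t4) ✗  (f3,t2,w5)→returned(w5,t2) ✓
Counterexample: (f1,t4,w3) — returned(w3,t4) does not hold.

False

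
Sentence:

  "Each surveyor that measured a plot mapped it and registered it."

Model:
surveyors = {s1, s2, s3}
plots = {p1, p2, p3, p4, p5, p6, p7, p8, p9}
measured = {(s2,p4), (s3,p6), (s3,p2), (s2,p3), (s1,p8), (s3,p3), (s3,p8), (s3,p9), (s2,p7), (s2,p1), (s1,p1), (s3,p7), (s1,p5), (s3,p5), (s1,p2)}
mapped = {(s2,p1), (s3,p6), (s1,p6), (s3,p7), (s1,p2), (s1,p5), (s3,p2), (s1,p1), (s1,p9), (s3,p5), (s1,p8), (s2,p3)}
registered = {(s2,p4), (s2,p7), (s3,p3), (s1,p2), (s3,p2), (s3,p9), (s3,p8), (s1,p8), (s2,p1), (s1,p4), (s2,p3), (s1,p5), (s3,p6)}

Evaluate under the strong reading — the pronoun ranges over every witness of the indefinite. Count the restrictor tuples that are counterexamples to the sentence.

8

"it" takes "a plot" as antecedent — a donkey pronoun bound across the clause boundary.
Strong reading: for every (s,p) with measured(s,p), mapped(s,p) ∧ registered(s,p).
Restrictor pairs: (s1,p1) ✗  (s1,p2) ✓  (s1,p5) ✓  (s1,p8) ✓  (s2,p1) ✓  (s2,p3) ✓  (s2,p4) ✗  (s2,p7) ✗  (s3,p2) ✓  (s3,p3) ✗  (s3,p5) ✗  (s3,p6) ✓  (s3,p7) ✗  (s3,p8) ✗  (s3,p9) ✗
Counterexamples (restrictor pairs failing the scope): 8.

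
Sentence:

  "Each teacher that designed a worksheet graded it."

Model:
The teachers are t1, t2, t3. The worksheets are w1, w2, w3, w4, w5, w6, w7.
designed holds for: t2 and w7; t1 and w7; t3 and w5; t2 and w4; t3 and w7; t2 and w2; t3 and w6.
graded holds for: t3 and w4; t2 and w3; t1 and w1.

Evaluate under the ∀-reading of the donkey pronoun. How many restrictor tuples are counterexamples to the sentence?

"it" takes "a worksheet" as antecedent — a donkey pronoun bound across the clause boundary.
Strong reading: for every (t,w) with designed(t,w), graded(t,w).
Restrictor pairs: (t1,w7) ✗  (t2,w2) ✗  (t2,w4) ✗  (t2,w7) ✗  (t3,w5) ✗  (t3,w6) ✗  (t3,w7) ✗
Counterexamples (restrictor pairs failing the scope): 7.

7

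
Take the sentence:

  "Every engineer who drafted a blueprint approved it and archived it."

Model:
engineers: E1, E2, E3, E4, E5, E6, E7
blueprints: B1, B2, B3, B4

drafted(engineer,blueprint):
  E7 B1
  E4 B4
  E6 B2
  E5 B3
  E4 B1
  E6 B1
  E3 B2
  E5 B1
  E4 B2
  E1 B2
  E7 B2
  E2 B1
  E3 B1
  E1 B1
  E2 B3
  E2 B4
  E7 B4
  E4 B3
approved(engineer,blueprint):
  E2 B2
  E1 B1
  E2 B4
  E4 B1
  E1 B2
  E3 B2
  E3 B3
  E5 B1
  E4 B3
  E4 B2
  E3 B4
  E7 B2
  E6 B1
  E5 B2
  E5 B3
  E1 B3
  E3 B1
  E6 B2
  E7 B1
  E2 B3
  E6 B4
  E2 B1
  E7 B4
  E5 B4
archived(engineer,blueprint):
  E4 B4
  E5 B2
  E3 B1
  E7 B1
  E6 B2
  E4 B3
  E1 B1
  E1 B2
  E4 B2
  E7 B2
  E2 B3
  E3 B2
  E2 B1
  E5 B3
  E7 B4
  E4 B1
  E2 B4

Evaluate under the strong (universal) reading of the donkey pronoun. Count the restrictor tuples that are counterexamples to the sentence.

"it" takes "a blueprint" as antecedent — a donkey pronoun bound across the clause boundary.
Strong reading: for every (e,b) with drafted(e,b), approved(e,b) ∧ archived(e,b).
Restrictor pairs: (E1,B1) ✓  (E1,B2) ✓  (E2,B1) ✓  (E2,B3) ✓  (E2,B4) ✓  (E3,B1) ✓  (E3,B2) ✓  (E4,B1) ✓  (E4,B2) ✓  (E4,B3) ✓  (E4,B4) ✗  (E5,B1) ✗  (E5,B3) ✓  (E6,B1) ✗  (E6,B2) ✓  (E7,B1) ✓  (E7,B2) ✓  (E7,B4) ✓
Counterexamples (restrictor pairs failing the scope): 3.

3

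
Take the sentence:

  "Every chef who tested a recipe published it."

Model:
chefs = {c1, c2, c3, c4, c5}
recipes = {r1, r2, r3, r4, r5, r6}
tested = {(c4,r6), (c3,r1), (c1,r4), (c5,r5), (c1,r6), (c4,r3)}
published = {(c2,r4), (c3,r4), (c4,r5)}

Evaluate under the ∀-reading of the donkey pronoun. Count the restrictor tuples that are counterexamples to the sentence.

6

"it" takes "a recipe" as antecedent — a donkey pronoun bound across the clause boundary.
Strong reading: for every (c,r) with tested(c,r), published(c,r).
Restrictor pairs: (c1,r4) ✗  (c1,r6) ✗  (c3,r1) ✗  (c4,r3) ✗  (c4,r6) ✗  (c5,r5) ✗
Counterexamples (restrictor pairs failing the scope): 6.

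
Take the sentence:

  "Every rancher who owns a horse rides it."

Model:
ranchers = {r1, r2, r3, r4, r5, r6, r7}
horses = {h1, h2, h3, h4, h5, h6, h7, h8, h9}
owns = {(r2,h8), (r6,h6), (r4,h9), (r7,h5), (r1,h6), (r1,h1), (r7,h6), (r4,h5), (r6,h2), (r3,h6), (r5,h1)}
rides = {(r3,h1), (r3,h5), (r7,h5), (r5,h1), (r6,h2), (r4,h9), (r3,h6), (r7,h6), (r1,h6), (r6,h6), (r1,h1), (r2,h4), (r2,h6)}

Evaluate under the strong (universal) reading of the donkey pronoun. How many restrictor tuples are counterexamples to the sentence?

"it" takes "a horse" as antecedent — a donkey pronoun bound across the clause boundary.
Strong reading: for every (r,h) with owns(r,h), rides(r,h).
Restrictor pairs: (r1,h1) ✓  (r1,h6) ✓  (r2,h8) ✗  (r3,h6) ✓  (r4,h5) ✗  (r4,h9) ✓  (r5,h1) ✓  (r6,h2) ✓  (r6,h6) ✓  (r7,h5) ✓  (r7,h6) ✓
Counterexamples (restrictor pairs failing the scope): 2.

2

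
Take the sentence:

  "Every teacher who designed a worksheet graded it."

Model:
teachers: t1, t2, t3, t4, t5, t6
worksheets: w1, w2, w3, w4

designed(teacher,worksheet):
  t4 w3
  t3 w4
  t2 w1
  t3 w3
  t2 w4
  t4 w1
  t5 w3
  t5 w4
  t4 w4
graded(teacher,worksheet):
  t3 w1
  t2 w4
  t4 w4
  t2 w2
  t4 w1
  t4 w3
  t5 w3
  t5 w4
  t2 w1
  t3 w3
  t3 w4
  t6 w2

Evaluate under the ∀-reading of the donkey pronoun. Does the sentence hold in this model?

True

"it" takes "a worksheet" as antecedent — a donkey pronoun bound across the clause boundary.
Strong reading: for every (t,w) with designed(t,w), graded(t,w).
Restrictor pairs: (t2,w1) ✓  (t2,w4) ✓  (t3,w3) ✓  (t3,w4) ✓  (t4,w1) ✓  (t4,w3) ✓  (t4,w4) ✓  (t5,w3) ✓  (t5,w4) ✓
Every restrictor pair satisfies the scope.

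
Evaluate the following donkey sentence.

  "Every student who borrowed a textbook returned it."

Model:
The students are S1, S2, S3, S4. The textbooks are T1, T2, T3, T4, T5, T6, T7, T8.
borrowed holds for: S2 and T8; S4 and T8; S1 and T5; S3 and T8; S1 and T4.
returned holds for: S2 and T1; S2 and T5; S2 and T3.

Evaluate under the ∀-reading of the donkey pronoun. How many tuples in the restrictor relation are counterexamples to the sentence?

"it" takes "a textbook" as antecedent — a donkey pronoun bound across the clause boundary.
Strong reading: for every (s,t) with borrowed(s,t), returned(s,t).
Restrictor pairs: (S1,T4) ✗  (S1,T5) ✗  (S2,T8) ✗  (S3,T8) ✗  (S4,T8) ✗
Counterexamples (restrictor pairs failing the scope): 5.

5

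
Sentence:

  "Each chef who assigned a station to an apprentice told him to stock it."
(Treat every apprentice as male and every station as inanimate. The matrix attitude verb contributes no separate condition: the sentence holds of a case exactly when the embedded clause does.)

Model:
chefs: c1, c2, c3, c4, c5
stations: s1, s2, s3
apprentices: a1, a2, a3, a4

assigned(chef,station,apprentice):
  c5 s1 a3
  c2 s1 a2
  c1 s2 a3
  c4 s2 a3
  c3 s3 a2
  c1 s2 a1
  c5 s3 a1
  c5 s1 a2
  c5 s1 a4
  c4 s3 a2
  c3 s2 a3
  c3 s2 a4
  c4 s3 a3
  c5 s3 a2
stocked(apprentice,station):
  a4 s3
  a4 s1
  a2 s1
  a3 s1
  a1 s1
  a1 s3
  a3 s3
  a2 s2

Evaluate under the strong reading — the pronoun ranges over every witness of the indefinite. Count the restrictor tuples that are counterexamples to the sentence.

"him" takes "an apprentice" as antecedent and "it" takes "a station"; both are donkey pronouns co-varying with the restrictor.
Strong reading: for every (c,s,a) with assigned(c,s,a), stocked(a,s).
Restrictor triples: (c1,s2,a1)→stocked(a1,s2) ✗  (c1,s2,a3)→stocked(a3,s2) ✗  (c2,s1,a2)→stocked(a2,s1) ✓  (c3,s2,a3)→stocked(a3,s2) ✗  (c3,s2,a4)→stocked(a4,s2) ✗  (c3,s3,a2)→stocked(a2,s3) ✗  (c4,s2,a3)→stocked(a3,s2) ✗  (c4,s3,a2)→stocked(a2,s3) ✗  (c4,s3,a3)→stocked(a3,s3) ✓  (c5,s1,a2)→stocked(a2,s1) ✓  (c5,s1,a3)→stocked(a3,s1) ✓  (c5,s1,a4)→stocked(a4,s1) ✓  (c5,s3,a1)→stocked(a1,s3) ✓  (c5,s3,a2)→stocked(a2,s3) ✗
Counterexamples (restrictor triples failing the scope): 8.

8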